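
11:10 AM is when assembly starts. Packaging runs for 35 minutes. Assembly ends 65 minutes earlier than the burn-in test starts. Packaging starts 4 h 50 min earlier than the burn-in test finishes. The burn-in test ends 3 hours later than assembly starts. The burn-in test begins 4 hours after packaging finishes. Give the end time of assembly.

The burn-in test ends at 11:10 AM + 180 min = 2:10 PM.
Packaging starts at 2:10 PM − 290 min = 9:20 AM.
Packaging ends at 9:20 AM + 35 min = 9:55 AM.
The burn-in test starts at 9:55 AM + 240 min = 1:55 PM.
Assembly ends at 1:55 PM − 65 min = 12:50 PM.

12:50 PM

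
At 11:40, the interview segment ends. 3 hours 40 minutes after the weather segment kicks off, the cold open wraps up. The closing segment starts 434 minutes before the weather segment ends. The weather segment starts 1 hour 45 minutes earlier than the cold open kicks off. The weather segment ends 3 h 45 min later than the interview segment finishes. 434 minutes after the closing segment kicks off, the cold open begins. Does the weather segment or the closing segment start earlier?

the closing segment

The weather segment ends at 11:40 + 225 min = 15:25.
The closing segment starts at 15:25 − 434 min = 08:11.
The cold open starts at 08:11 + 434 min = 15:25.
The weather segment starts at 15:25 − 105 min = 13:40.
The weather segment starts at 13:40 and the closing segment starts at 08:11, so the closing segment is first.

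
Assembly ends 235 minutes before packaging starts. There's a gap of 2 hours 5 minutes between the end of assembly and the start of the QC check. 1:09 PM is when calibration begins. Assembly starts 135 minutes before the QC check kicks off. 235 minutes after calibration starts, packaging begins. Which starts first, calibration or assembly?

assembly

Packaging starts at 1:09 PM + 235 min = 5:04 PM.
Assembly ends at 5:04 PM − 235 min = 1:09 PM.
The QC check starts at 1:09 PM + 125 min = 3:14 PM.
Assembly starts at 3:14 PM − 135 min = 12:59 PM.
Calibration starts at 1:09 PM and assembly starts at 12:59 PM, so assembly is first.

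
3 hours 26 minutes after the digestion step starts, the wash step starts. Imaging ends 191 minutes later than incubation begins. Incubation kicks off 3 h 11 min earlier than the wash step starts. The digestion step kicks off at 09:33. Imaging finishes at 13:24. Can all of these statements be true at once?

The wash step starts at 09:33 + 206 min = 12:59.
Incubation starts at 12:59 − 191 min = 09:48.
Imaging ends at 09:48 + 191 min = 12:59.
But imaging is also said to end at 13:24 — a 25-minute conflict.

No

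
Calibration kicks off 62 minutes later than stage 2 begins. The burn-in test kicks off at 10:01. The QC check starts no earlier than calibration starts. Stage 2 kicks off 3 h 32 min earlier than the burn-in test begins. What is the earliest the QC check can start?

Stage 2 starts at 10:01 − 212 min = 06:29.
Calibration starts at 06:29 + 62 min = 07:31.
The QC check is bounded by calibration, so the earliest it can start is 07:31.

07:31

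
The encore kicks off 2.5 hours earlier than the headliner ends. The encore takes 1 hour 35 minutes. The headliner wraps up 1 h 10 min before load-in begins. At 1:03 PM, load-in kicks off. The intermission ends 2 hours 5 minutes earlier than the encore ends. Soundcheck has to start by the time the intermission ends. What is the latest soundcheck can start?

The headliner ends at 1:03 PM − 70 min = 11:53 AM.
The encore starts at 11:53 AM − 150 min = 9:23 AM.
The encore ends at 9:23 AM + 95 min = 10:58 AM.
The intermission ends at 10:58 AM − 125 min = 8:53 AM.
Soundcheck is bounded by the intermission, so the latest it can start is 8:53 AM.

8:53 AM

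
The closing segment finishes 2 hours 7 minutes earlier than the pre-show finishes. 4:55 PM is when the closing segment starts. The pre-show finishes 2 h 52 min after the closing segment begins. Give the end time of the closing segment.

5:40 PM

The pre-show ends at 4:55 PM + 172 min = 7:47 PM.
The closing segment ends at 7:47 PM − 127 min = 5:40 PM.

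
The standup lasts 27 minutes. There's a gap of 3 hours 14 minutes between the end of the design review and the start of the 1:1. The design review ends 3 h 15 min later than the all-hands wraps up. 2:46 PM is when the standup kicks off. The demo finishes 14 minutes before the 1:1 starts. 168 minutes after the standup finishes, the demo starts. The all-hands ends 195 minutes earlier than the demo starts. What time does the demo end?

The standup ends at 2:46 PM + 27 min = 3:13 PM.
The demo starts at 3:13 PM + 168 min = 6:01 PM.
The all-hands ends at 6:01 PM − 195 min = 2:46 PM.
The design review ends at 2:46 PM + 195 min = 6:01 PM.
The 1:1 starts at 6:01 PM + 194 min = 9:15 PM.
The demo ends at 9:15 PM − 14 min = 9:01 PM.

9:01 PM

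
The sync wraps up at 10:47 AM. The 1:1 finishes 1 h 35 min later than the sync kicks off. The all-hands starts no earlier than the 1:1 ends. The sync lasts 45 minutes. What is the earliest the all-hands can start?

The sync starts at 10:47 AM − 45 min = 10:02 AM.
The 1:1 ends at 10:02 AM + 95 min = 11:37 AM.
The all-hands is bounded by the 1:1, so the earliest it can start is 11:37 AM.

11:37 AM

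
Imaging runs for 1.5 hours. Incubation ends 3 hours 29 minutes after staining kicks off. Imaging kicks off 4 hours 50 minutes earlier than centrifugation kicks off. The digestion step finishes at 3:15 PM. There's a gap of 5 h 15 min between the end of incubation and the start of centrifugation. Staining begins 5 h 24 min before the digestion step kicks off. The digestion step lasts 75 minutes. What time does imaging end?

2:00 PM

The digestion step starts at 3:15 PM − 75 min = 2:00 PM.
Staining starts at 2:00 PM − 324 min = 8:36 AM.
Incubation ends at 8:36 AM + 209 min = 12:05 PM.
Centrifugation starts at 12:05 PM + 315 min = 5:20 PM.
Imaging starts at 5:20 PM − 290 min = 12:30 PM.
Imaging ends at 12:30 PM + 90 min = 2:00 PM.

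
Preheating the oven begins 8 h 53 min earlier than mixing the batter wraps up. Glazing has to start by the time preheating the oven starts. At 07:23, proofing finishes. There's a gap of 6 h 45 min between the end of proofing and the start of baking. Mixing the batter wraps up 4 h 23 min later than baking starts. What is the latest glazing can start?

Baking starts at 07:23 + 405 min = 14:08.
Mixing the batter ends at 14:08 + 263 min = 18:31.
Preheating the oven starts at 18:31 − 533 min = 09:38.
Glazing is bounded by preheating the oven, so the latest it can start is 09:38.

09:38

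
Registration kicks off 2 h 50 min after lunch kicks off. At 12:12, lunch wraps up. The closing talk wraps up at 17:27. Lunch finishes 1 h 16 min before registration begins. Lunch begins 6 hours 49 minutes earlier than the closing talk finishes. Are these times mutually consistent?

Yes

Lunch starts at 17:27 − 409 min = 10:38.
Registration starts at 10:38 + 170 min = 13:28.
Lunch ends at 13:28 − 76 min = 12:12.
That matches the stated 12:12, so the schedule is consistent.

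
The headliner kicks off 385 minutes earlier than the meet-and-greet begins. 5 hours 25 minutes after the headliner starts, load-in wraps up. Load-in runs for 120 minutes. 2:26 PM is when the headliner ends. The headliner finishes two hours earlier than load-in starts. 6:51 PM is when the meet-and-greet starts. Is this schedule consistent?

The headliner starts at 6:51 PM − 385 min = 12:26 PM.
Load-in ends at 12:26 PM + 325 min = 5:51 PM.
Load-in starts at 5:51 PM − 120 min = 3:51 PM.
The headliner ends at 3:51 PM − 120 min = 1:51 PM.
But the headliner is also said to end at 2:26 PM — a 35-minute conflict.

No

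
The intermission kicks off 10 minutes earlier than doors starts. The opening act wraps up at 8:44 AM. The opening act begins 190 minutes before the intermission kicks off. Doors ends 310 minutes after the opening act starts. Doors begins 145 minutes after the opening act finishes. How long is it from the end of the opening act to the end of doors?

Doors starts at 8:44 AM + 145 min = 11:09 AM.
The intermission starts at 11:09 AM − 10 min = 10:59 AM.
The opening act starts at 10:59 AM − 190 min = 7:49 AM.
Doors ends at 7:49 AM + 310 min = 12:59 PM.
From 8:44 AM to 12:59 PM is 4 h 15 min.

4 h 15 min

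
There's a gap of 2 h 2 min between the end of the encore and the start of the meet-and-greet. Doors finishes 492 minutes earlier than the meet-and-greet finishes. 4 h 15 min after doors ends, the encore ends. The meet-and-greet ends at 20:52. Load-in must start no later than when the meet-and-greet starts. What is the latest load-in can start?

Doors ends at 20:52 − 492 min = 12:40.
The encore ends at 12:40 + 255 min = 16:55.
The meet-and-greet starts at 16:55 + 122 min = 18:57.
Load-in is bounded by the meet-and-greet, so the latest it can start is 18:57.

18:57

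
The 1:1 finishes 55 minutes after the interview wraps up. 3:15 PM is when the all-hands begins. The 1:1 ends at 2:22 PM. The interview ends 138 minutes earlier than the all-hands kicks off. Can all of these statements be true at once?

No

The interview ends at 3:15 PM − 138 min = 12:57 PM.
The 1:1 ends at 12:57 PM + 55 min = 1:52 PM.
But the 1:1 is also said to end at 2:22 PM — a 30-minute conflict.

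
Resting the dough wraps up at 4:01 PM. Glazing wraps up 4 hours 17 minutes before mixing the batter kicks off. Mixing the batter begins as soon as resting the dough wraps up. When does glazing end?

Mixing the batter starts at 4:01 PM.
Glazing ends at 4:01 PM − 257 min = 11:44 AM.

11:44 AM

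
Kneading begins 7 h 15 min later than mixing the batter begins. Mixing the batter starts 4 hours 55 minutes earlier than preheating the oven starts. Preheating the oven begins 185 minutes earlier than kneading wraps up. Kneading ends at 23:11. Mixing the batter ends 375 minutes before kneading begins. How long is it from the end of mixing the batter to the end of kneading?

7 hours

Preheating the oven starts at 23:11 − 185 min = 20:06.
Mixing the batter starts at 20:06 − 295 min = 15:11.
Kneading starts at 15:11 + 435 min = 22:26.
Mixing the batter ends at 22:26 − 375 min = 16:11.
From 16:11 to 23:11 is 7 hours.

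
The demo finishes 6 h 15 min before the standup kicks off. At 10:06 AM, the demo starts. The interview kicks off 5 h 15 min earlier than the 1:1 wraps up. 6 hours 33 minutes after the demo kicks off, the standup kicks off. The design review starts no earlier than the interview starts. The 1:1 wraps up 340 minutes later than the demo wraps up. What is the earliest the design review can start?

10:49 AM

The standup starts at 10:06 AM + 393 min = 4:39 PM.
The demo ends at 4:39 PM − 375 min = 10:24 AM.
The 1:1 ends at 10:24 AM + 340 min = 4:04 PM.
The interview starts at 4:04 PM − 315 min = 10:49 AM.
The design review is bounded by the interview, so the earliest it can start is 10:49 AM.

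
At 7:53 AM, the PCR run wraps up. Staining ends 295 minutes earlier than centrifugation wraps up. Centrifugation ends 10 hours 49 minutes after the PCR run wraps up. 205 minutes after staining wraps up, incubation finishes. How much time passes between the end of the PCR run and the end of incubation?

Centrifugation ends at 7:53 AM + 649 min = 6:42 PM.
Staining ends at 6:42 PM − 295 min = 1:47 PM.
Incubation ends at 1:47 PM + 205 min = 5:12 PM.
From 7:53 AM to 5:12 PM is 559 minutes.

559 minutes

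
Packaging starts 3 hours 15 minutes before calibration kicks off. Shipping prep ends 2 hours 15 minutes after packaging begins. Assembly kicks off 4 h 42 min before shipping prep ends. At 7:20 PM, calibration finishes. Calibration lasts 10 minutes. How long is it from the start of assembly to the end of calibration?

352 minutes

Calibration starts at 7:20 PM − 10 min = 7:10 PM.
Packaging starts at 7:10 PM − 195 min = 3:55 PM.
Shipping prep ends at 3:55 PM + 135 min = 6:10 PM.
Assembly starts at 6:10 PM − 282 min = 1:28 PM.
From 1:28 PM to 7:20 PM is 352 minutes.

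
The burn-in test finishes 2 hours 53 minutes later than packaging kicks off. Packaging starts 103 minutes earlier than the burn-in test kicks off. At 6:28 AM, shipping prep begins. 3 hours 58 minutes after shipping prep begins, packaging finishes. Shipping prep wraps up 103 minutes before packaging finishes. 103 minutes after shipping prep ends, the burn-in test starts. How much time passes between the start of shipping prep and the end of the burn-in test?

Packaging ends at 6:28 AM + 238 min = 10:26 AM.
Shipping prep ends at 10:26 AM − 103 min = 8:43 AM.
The burn-in test starts at 8:43 AM + 103 min = 10:26 AM.
Packaging starts at 10:26 AM − 103 min = 8:43 AM.
The burn-in test ends at 8:43 AM + 173 min = 11:36 AM.
From 6:28 AM to 11:36 AM is 5 h 8 min.

5 h 8 min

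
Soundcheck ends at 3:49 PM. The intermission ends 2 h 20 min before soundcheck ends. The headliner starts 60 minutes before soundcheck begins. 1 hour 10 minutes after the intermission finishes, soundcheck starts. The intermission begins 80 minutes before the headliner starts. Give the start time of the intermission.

12:19 PM

The intermission ends at 3:49 PM − 140 min = 1:29 PM.
Soundcheck starts at 1:29 PM + 70 min = 2:39 PM.
The headliner starts at 2:39 PM − 60 min = 1:39 PM.
The intermission starts at 1:39 PM − 80 min = 12:19 PM.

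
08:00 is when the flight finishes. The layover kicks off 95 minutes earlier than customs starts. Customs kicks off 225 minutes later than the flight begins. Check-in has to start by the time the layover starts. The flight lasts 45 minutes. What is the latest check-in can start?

The flight starts at 08:00 − 45 min = 07:15.
Customs starts at 07:15 + 225 min = 11:00.
The layover starts at 11:00 − 95 min = 09:25.
Check-in is bounded by the layover, so the latest it can start is 09:25.

09:25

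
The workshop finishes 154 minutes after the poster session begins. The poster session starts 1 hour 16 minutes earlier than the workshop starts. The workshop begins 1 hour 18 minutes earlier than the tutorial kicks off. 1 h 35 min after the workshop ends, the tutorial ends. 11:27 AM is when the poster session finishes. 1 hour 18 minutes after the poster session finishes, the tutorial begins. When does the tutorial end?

2:20 PM

The tutorial starts at 11:27 AM + 78 min = 12:45 PM.
The workshop starts at 12:45 PM − 78 min = 11:27 AM.
The poster session starts at 11:27 AM − 76 min = 10:11 AM.
The workshop ends at 10:11 AM + 154 min = 12:45 PM.
The tutorial ends at 12:45 PM + 95 min = 2:20 PM.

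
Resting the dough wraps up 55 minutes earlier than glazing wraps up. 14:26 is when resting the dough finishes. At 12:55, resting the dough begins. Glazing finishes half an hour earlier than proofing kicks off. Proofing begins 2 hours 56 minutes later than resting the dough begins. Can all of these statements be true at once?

Proofing starts at 12:55 + 176 min = 15:51.
Glazing ends at 15:51 − 30 min = 15:21.
Resting the dough ends at 15:21 − 55 min = 14:26.
That matches the stated 14:26, so the schedule is consistent.

Yes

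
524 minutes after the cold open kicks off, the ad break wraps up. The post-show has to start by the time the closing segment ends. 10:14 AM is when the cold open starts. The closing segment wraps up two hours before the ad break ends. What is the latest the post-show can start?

4:58 PM

The ad break ends at 10:14 AM + 524 min = 6:58 PM.
The closing segment ends at 6:58 PM − 120 min = 4:58 PM.
The post-show is bounded by the closing segment, so the latest it can start is 4:58 PM.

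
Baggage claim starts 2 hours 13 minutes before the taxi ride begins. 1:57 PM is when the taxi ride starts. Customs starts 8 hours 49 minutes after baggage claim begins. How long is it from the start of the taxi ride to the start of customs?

Baggage claim starts at 1:57 PM − 133 min = 11:44 AM.
Customs starts at 11:44 AM + 529 min = 8:33 PM.
From 1:57 PM to 8:33 PM is 396 minutes.

396 minutes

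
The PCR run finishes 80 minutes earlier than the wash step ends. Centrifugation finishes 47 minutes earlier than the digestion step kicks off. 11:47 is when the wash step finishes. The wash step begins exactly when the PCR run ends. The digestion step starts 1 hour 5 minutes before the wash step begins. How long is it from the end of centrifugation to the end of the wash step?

The PCR run ends at 11:47 − 80 min = 10:27.
So the wash step starts at 10:27.
The digestion step starts at 10:27 − 65 min = 09:22.
Centrifugation ends at 09:22 − 47 min = 08:35.
From 08:35 to 11:47 is 3 h 12 min.

3 h 12 min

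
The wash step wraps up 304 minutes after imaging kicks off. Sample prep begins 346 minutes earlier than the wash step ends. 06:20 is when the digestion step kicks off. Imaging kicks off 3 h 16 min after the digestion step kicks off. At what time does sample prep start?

08:54

Imaging starts at 06:20 + 196 min = 09:36.
The wash step ends at 09:36 + 304 min = 14:40.
Sample prep starts at 14:40 − 346 min = 08:54.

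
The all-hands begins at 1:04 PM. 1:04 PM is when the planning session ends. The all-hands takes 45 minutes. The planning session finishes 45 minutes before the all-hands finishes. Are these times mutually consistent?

Yes

The all-hands ends at 1:04 PM + 45 min = 1:49 PM.
The planning session ends at 1:49 PM − 45 min = 1:04 PM.
That matches the stated 1:04 PM, so the schedule is consistent.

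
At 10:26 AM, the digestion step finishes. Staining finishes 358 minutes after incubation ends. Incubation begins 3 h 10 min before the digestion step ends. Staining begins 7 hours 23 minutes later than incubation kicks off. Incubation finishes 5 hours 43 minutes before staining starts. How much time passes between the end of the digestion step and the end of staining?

Incubation starts at 10:26 AM − 190 min = 7:16 AM.
Staining starts at 7:16 AM + 443 min = 2:39 PM.
Incubation ends at 2:39 PM − 343 min = 8:56 AM.
Staining ends at 8:56 AM + 358 min = 2:54 PM.
From 10:26 AM to 2:54 PM is 4 hours 28 minutes.

4 hours 28 minutes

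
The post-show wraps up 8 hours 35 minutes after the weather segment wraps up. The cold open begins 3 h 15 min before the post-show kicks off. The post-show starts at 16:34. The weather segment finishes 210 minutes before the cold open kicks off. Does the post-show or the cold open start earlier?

the cold open

The cold open starts at 16:34 − 195 min = 13:19.
The post-show starts at 16:34 and the cold open starts at 13:19, so the cold open is first.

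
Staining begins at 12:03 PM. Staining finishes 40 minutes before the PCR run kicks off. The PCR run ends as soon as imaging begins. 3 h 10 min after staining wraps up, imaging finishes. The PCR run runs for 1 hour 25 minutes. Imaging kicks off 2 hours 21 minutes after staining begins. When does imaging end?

3:29 PM

Imaging starts at 12:03 PM + 141 min = 2:24 PM.
So the PCR run ends at 2:24 PM.
The PCR run starts at 2:24 PM − 85 min = 12:59 PM.
Staining ends at 12:59 PM − 40 min = 12:19 PM.
Imaging ends at 12:19 PM + 190 min = 3:29 PM.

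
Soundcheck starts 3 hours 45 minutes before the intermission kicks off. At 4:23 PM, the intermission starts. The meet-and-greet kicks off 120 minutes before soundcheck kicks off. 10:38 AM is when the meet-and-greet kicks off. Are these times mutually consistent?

Soundcheck starts at 4:23 PM − 225 min = 12:38 PM.
The meet-and-greet starts at 12:38 PM − 120 min = 10:38 AM.
That matches the stated 10:38 AM, so the schedule is consistent.

Yes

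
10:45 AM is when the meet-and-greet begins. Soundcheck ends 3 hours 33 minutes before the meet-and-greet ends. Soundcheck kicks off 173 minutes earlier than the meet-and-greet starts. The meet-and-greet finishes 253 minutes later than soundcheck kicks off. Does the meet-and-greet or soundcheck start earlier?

soundcheck

Soundcheck starts at 10:45 AM − 173 min = 7:52 AM.
The meet-and-greet starts at 10:45 AM and soundcheck starts at 7:52 AM, so soundcheck is first.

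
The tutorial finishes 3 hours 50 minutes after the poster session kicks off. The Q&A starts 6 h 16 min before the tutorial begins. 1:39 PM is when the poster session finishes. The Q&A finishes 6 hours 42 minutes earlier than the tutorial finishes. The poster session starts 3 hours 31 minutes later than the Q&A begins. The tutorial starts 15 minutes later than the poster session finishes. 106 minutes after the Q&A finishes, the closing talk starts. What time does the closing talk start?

10:03 AM

The tutorial starts at 1:39 PM + 15 min = 1:54 PM.
The Q&A starts at 1:54 PM − 376 min = 7:38 AM.
The poster session starts at 7:38 AM + 211 min = 11:09 AM.
The tutorial ends at 11:09 AM + 230 min = 2:59 PM.
The Q&A ends at 2:59 PM − 402 min = 8:17 AM.
The closing talk starts at 8:17 AM + 106 min = 10:03 AM.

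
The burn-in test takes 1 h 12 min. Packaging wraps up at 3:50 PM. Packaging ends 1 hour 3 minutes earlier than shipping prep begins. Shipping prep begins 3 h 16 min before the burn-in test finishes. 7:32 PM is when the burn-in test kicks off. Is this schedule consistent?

The burn-in test ends at 7:32 PM + 72 min = 8:44 PM.
Shipping prep starts at 8:44 PM − 196 min = 5:28 PM.
Packaging ends at 5:28 PM − 63 min = 4:25 PM.
But packaging is also said to end at 3:50 PM — a 35-minute conflict.

No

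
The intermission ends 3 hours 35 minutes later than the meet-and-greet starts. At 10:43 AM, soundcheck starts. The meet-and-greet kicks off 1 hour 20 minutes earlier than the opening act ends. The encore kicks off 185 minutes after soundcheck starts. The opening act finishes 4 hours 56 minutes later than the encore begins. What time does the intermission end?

The encore starts at 10:43 AM + 185 min = 1:48 PM.
The opening act ends at 1:48 PM + 296 min = 6:44 PM.
The meet-and-greet starts at 6:44 PM − 80 min = 5:24 PM.
The intermission ends at 5:24 PM + 215 min = 8:59 PM.

8:59 PM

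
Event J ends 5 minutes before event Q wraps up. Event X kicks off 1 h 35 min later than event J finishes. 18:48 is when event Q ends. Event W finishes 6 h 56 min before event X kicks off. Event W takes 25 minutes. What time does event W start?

Event J ends at 18:48 − 5 min = 18:43.
Event X starts at 18:43 + 95 min = 20:18.
Event W ends at 20:18 − 416 min = 13:22.
Event W starts at 13:22 − 25 min = 12:57.

12:57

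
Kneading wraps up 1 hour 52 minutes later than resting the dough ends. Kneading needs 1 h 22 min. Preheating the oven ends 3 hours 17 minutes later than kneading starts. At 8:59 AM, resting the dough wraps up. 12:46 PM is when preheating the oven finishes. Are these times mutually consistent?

Yes

Kneading ends at 8:59 AM + 112 min = 10:51 AM.
Kneading starts at 10:51 AM − 82 min = 9:29 AM.
Preheating the oven ends at 9:29 AM + 197 min = 12:46 PM.
That matches the stated 12:46 PM, so the schedule is consistent.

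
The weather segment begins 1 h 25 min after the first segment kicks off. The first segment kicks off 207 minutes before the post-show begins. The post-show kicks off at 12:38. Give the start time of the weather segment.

The first segment starts at 12:38 − 207 min = 09:11.
The weather segment starts at 09:11 + 85 min = 10:36.

10:36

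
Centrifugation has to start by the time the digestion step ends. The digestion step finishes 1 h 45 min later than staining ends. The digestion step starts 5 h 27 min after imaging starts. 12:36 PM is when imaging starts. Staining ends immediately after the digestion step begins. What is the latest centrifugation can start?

7:48 PM

The digestion step starts at 12:36 PM + 327 min = 6:03 PM.
So staining ends at 6:03 PM.
The digestion step ends at 6:03 PM + 105 min = 7:48 PM.
Centrifugation is bounded by the digestion step, so the latest it can start is 7:48 PM.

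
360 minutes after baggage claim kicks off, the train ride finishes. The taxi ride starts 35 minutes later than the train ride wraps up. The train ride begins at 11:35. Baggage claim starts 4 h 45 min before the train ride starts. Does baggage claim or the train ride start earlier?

baggage claim

Baggage claim starts at 11:35 − 285 min = 06:50.
Baggage claim starts at 06:50 and the train ride starts at 11:35, so baggage claim is first.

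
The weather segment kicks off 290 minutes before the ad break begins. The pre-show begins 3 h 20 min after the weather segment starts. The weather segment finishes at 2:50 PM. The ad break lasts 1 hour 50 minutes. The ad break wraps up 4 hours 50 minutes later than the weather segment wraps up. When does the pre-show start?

4:20 PM

The ad break ends at 2:50 PM + 290 min = 7:40 PM.
The ad break starts at 7:40 PM − 110 min = 5:50 PM.
The weather segment starts at 5:50 PM − 290 min = 1:00 PM.
The pre-show starts at 1:00 PM + 200 min = 4:20 PM.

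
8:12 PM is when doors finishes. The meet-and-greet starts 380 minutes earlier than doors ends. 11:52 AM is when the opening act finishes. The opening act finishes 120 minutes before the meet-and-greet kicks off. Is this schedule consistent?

Yes

The meet-and-greet starts at 8:12 PM − 380 min = 1:52 PM.
The opening act ends at 1:52 PM − 120 min = 11:52 AM.
That matches the stated 11:52 AM, so the schedule is consistent.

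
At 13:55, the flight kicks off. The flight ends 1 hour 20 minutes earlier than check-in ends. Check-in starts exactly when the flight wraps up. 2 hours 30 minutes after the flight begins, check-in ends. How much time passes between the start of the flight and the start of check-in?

1 hour 10 minutes

Check-in ends at 13:55 + 150 min = 16:25.
The flight ends at 16:25 − 80 min = 15:05.
So check-in starts at 15:05.
From 13:55 to 15:05 is 1 hour 10 minutes.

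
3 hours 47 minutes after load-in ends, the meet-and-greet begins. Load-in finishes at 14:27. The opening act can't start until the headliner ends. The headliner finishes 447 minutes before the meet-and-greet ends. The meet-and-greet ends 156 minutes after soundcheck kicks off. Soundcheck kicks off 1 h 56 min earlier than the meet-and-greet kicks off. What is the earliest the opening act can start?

11:27

The meet-and-greet starts at 14:27 + 227 min = 18:14.
Soundcheck starts at 18:14 − 116 min = 16:18.
The meet-and-greet ends at 16:18 + 156 min = 18:54.
The headliner ends at 18:54 − 447 min = 11:27.
The opening act is bounded by the headliner, so the earliest it can start is 11:27.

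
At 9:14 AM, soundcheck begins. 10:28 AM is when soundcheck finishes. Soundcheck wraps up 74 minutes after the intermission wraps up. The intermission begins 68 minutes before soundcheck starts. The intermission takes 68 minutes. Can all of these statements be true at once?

Yes

The intermission starts at 9:14 AM − 68 min = 8:06 AM.
The intermission ends at 8:06 AM + 68 min = 9:14 AM.
Soundcheck ends at 9:14 AM + 74 min = 10:28 AM.
That matches the stated 10:28 AM, so the schedule is consistent.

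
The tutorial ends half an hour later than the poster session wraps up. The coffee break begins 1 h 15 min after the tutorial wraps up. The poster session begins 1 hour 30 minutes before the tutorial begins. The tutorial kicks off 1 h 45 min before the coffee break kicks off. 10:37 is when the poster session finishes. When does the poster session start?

09:07

The tutorial ends at 10:37 + 30 min = 11:07.
The coffee break starts at 11:07 + 75 min = 12:22.
The tutorial starts at 12:22 − 105 min = 10:37.
The poster session starts at 10:37 − 90 min = 09:07.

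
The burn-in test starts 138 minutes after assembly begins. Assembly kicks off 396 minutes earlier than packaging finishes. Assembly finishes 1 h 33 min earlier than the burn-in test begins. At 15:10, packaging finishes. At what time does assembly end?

09:19

Assembly starts at 15:10 − 396 min = 08:34.
The burn-in test starts at 08:34 + 138 min = 10:52.
Assembly ends at 10:52 − 93 min = 09:19.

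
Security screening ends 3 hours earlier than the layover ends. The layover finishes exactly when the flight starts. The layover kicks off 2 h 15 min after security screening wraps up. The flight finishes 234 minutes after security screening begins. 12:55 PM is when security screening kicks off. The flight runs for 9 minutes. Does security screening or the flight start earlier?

The flight ends at 12:55 PM + 234 min = 4:49 PM.
The flight starts at 4:49 PM − 9 min = 4:40 PM.
Security screening starts at 12:55 PM and the flight starts at 4:40 PM, so security screening is first.

security screening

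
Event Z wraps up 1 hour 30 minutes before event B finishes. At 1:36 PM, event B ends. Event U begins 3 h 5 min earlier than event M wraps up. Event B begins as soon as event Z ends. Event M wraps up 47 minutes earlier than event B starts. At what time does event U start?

Event Z ends at 1:36 PM − 90 min = 12:06 PM.
So event B starts at 12:06 PM.
Event M ends at 12:06 PM − 47 min = 11:19 AM.
Event U starts at 11:19 AM − 185 min = 8:14 AM.

8:14 AM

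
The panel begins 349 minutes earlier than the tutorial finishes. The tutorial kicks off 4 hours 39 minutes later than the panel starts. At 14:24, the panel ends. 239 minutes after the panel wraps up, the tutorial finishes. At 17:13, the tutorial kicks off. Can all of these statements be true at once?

Yes

The tutorial ends at 14:24 + 239 min = 18:23.
The panel starts at 18:23 − 349 min = 12:34.
The tutorial starts at 12:34 + 279 min = 17:13.
That matches the stated 17:13, so the schedule is consistent.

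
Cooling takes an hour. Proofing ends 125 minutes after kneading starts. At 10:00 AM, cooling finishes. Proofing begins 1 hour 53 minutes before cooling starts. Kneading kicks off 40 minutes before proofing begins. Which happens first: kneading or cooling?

kneading

Cooling starts at 10:00 AM − 60 min = 9:00 AM.
Proofing starts at 9:00 AM − 113 min = 7:07 AM.
Kneading starts at 7:07 AM − 40 min = 6:27 AM.
Kneading starts at 6:27 AM and cooling starts at 9:00 AM, so kneading is first.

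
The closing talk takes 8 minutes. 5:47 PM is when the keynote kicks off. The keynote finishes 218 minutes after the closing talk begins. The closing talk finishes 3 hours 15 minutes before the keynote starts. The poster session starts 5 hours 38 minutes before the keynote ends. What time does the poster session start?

12:24 PM

The closing talk ends at 5:47 PM − 195 min = 2:32 PM.
The closing talk starts at 2:32 PM − 8 min = 2:24 PM.
The keynote ends at 2:24 PM + 218 min = 6:02 PM.
The poster session starts at 6:02 PM − 338 min = 12:24 PM.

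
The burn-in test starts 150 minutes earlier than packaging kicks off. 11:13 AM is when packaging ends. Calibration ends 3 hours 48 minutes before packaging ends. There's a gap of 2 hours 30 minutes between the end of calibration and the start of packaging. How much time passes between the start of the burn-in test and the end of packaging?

228 minutes

Calibration ends at 11:13 AM − 228 min = 7:25 AM.
Packaging starts at 7:25 AM + 150 min = 9:55 AM.
The burn-in test starts at 9:55 AM − 150 min = 7:25 AM.
From 7:25 AM to 11:13 AM is 228 minutes.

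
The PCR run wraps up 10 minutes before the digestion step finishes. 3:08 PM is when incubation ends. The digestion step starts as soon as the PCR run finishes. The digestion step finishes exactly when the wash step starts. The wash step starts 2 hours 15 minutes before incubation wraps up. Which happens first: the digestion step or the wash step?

The wash step starts at 3:08 PM − 135 min = 12:53 PM.
So the digestion step ends at 12:53 PM.
The PCR run ends at 12:53 PM − 10 min = 12:43 PM.
So the digestion step starts at 12:43 PM.
The digestion step starts at 12:43 PM and the wash step starts at 12:53 PM, so the digestion step is first.

the digestion step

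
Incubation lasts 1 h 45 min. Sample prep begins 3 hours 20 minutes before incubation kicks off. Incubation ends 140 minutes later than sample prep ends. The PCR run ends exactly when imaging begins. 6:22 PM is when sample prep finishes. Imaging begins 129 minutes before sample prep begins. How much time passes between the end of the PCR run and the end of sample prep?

Incubation ends at 6:22 PM + 140 min = 8:42 PM.
Incubation starts at 8:42 PM − 105 min = 6:57 PM.
Sample prep starts at 6:57 PM − 200 min = 3:37 PM.
Imaging starts at 3:37 PM − 129 min = 1:28 PM.
So the PCR run ends at 1:28 PM.
From 1:28 PM to 6:22 PM is 4 hours 54 minutes.

4 hours 54 minutes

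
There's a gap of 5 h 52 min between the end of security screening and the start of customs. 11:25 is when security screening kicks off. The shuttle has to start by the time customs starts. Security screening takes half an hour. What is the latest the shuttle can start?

Security screening ends at 11:25 + 30 min = 11:55.
Customs starts at 11:55 + 352 min = 17:47.
The shuttle is bounded by customs, so the latest it can start is 17:47.

17:47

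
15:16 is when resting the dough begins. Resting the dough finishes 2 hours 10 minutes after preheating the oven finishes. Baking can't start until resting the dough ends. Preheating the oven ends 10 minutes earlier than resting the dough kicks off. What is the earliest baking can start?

Preheating the oven ends at 15:16 − 10 min = 15:06.
Resting the dough ends at 15:06 + 130 min = 17:16.
Baking is bounded by resting the dough, so the earliest it can start is 17:16.

17:16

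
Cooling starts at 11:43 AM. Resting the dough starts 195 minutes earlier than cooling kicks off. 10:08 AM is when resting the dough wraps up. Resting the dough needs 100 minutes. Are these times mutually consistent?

Yes

Resting the dough starts at 11:43 AM − 195 min = 8:28 AM.
Resting the dough ends at 8:28 AM + 100 min = 10:08 AM.
That matches the stated 10:08 AM, so the schedule is consistent.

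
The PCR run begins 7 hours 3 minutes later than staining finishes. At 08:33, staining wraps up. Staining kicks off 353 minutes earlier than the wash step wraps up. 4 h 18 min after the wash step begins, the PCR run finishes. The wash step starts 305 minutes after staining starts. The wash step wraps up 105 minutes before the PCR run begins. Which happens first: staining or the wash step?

staining

The PCR run starts at 08:33 + 423 min = 15:36.
The wash step ends at 15:36 − 105 min = 13:51.
Staining starts at 13:51 − 353 min = 07:58.
The wash step starts at 07:58 + 305 min = 13:03.
Staining starts at 07:58 and the wash step starts at 13:03, so staining is first.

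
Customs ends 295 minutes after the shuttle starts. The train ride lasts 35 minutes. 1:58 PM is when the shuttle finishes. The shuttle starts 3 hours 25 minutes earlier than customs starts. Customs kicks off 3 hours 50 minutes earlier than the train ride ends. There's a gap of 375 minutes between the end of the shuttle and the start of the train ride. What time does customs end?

The train ride starts at 1:58 PM + 375 min = 8:13 PM.
The train ride ends at 8:13 PM + 35 min = 8:48 PM.
Customs starts at 8:48 PM − 230 min = 4:58 PM.
The shuttle starts at 4:58 PM − 205 min = 1:33 PM.
Customs ends at 1:33 PM + 295 min = 6:28 PM.

6:28 PM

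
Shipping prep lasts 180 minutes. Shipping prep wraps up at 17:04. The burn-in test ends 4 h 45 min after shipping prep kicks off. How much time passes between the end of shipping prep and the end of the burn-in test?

Shipping prep starts at 17:04 − 180 min = 14:04.
The burn-in test ends at 14:04 + 285 min = 18:49.
From 17:04 to 18:49 is 1 hour 45 minutes.

1 hour 45 minutes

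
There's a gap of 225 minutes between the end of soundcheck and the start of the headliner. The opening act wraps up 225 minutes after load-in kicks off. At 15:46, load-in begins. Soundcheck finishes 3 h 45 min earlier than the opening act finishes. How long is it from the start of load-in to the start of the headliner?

The opening act ends at 15:46 + 225 min = 19:31.
Soundcheck ends at 19:31 − 225 min = 15:46.
The headliner starts at 15:46 + 225 min = 19:31.
From 15:46 to 19:31 is 3 hours 45 minutes.

3 hours 45 minutes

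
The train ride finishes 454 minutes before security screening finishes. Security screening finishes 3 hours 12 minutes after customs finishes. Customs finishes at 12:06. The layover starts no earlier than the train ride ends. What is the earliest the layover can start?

07:44

Security screening ends at 12:06 + 192 min = 15:18.
The train ride ends at 15:18 − 454 min = 07:44.
The layover is bounded by the train ride, so the earliest it can start is 07:44.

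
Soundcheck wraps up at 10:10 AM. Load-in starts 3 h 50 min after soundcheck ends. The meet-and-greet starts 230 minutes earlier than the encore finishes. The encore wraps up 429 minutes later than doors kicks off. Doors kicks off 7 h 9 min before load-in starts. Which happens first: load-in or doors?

doors

Load-in starts at 10:10 AM + 230 min = 2:00 PM.
Doors starts at 2:00 PM − 429 min = 6:51 AM.
Load-in starts at 2:00 PM and doors starts at 6:51 AM, so doors is first.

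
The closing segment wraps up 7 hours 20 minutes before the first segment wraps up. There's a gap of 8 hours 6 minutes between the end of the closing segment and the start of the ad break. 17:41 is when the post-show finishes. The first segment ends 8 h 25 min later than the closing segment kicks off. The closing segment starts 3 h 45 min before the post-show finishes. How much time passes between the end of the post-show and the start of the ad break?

The closing segment starts at 17:41 − 225 min = 13:56.
The first segment ends at 13:56 + 505 min = 22:21.
The closing segment ends at 22:21 − 440 min = 15:01.
The ad break starts at 15:01 + 486 min = 23:07.
From 17:41 to 23:07 is 5 h 26 min.

5 h 26 min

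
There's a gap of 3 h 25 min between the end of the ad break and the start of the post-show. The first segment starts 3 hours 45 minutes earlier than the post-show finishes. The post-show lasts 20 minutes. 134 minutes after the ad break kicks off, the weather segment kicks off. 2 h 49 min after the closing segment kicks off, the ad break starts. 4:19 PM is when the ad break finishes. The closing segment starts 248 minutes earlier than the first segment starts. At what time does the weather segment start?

5:14 PM

The post-show starts at 4:19 PM + 205 min = 7:44 PM.
The post-show ends at 7:44 PM + 20 min = 8:04 PM.
The first segment starts at 8:04 PM − 225 min = 4:19 PM.
The closing segment starts at 4:19 PM − 248 min = 12:11 PM.
The ad break starts at 12:11 PM + 169 min = 3:00 PM.
The weather segment starts at 3:00 PM + 134 min = 5:14 PM.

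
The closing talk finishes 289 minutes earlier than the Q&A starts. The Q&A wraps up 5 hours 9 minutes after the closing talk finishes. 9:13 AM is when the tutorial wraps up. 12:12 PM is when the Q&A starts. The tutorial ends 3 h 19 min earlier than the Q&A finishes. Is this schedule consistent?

Yes

The closing talk ends at 12:12 PM − 289 min = 7:23 AM.
The Q&A ends at 7:23 AM + 309 min = 12:32 PM.
The tutorial ends at 12:32 PM − 199 min = 9:13 AM.
That matches the stated 9:13 AM, so the schedule is consistent.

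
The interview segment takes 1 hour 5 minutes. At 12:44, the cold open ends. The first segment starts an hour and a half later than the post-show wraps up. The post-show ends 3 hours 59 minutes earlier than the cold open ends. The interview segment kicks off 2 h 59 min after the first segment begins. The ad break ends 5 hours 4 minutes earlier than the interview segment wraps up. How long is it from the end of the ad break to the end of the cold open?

The post-show ends at 12:44 − 239 min = 08:45.
The first segment starts at 08:45 + 90 min = 10:15.
The interview segment starts at 10:15 + 179 min = 13:14.
The interview segment ends at 13:14 + 65 min = 14:19.
The ad break ends at 14:19 − 304 min = 09:15.
From 09:15 to 12:44 is 3 h 29 min.

3 h 29 min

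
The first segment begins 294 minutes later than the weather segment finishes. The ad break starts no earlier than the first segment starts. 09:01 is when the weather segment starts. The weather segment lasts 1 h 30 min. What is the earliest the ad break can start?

15:25

The weather segment ends at 09:01 + 90 min = 10:31.
The first segment starts at 10:31 + 294 min = 15:25.
The ad break is bounded by the first segment, so the earliest it can start is 15:25.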